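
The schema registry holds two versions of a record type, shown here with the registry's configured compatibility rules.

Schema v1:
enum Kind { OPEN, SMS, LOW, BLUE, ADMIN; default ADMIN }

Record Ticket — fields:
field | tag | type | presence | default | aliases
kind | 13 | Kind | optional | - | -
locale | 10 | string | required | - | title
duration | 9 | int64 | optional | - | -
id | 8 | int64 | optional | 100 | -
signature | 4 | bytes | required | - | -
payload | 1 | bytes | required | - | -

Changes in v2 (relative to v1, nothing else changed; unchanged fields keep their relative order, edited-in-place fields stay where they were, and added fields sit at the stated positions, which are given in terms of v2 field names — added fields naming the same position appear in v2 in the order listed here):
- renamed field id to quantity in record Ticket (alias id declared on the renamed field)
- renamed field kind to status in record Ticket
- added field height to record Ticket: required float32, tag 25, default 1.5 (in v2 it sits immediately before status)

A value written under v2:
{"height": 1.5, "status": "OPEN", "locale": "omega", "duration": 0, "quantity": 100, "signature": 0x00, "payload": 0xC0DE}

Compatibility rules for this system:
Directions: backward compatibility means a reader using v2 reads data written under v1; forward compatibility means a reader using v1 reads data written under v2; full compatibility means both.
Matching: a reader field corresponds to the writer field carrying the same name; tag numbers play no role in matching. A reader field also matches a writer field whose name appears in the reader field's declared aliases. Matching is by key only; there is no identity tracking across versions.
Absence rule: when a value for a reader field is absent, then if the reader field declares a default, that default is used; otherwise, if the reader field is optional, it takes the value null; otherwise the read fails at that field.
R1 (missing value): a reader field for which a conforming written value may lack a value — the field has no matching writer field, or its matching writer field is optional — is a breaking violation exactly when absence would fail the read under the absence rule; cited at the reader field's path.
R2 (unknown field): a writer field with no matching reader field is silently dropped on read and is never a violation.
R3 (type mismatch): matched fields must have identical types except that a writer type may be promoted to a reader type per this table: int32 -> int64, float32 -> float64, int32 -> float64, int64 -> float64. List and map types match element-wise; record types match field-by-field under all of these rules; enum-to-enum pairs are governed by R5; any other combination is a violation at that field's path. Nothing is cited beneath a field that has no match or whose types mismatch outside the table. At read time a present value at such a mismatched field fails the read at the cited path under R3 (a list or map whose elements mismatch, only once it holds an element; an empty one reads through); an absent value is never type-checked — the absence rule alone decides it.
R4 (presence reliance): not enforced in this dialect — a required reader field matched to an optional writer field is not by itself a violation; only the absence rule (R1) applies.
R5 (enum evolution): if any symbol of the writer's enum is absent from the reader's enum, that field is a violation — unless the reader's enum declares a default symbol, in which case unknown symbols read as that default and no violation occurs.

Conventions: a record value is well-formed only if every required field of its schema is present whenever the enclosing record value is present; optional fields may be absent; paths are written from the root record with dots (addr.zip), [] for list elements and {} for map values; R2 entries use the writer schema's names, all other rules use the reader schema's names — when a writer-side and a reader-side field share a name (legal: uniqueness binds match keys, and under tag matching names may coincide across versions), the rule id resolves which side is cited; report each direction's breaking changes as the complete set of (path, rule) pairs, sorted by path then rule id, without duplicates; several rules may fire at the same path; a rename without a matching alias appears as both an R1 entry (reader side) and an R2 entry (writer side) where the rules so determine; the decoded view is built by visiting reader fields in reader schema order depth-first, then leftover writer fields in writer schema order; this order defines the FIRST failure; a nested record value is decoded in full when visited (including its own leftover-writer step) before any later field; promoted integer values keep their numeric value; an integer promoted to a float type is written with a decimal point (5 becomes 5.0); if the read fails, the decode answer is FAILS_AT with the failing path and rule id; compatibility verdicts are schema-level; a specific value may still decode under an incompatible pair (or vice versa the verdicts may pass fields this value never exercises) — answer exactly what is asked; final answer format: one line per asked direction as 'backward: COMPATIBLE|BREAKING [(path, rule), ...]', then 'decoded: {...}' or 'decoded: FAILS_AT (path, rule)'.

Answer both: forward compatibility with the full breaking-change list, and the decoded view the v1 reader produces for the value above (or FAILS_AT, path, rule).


the writer's type comes first in each Ticket pair
forward analysis of Ticket with v1 as reader and v2 as writer:
  kind: no writer-side match
  locale: paired with writer locale (string -> string; writer required)
  duration: paired with writer duration (int64 -> int64; writer optional)
  id: no writer-side match
  signature: paired with writer signature (bytes -> bytes; writer required)
  payload: paired with writer payload (bytes -> bytes; writer required)
  writer field height has no reader counterpart
  writer field status has no reader counterpart
  writer field quantity has no reader counterpart
  => forward verdict for Ticket: COMPATIBLE, no violations
migrating the Ticket value to v1:
  kind := null (not supplied -> null)
  locale := "omega"
  duration := 0
  id := 100 (no value, default fills)
  signature := 0x00
  payload := 0xC0DE
  writer height: unmatched, discarded
  writer status: unmatched, discarded
  writer quantity: unmatched, discarded
  => decoded: {"kind": null, "locale": "omega", "duration": 0, "id": 100, "signature": 0x00, "payload": 0xC0DE}
the other Ticket changes do not affect what is asked:
  renamed field id to quantity in record Ticket (alias id declared on the renamed field) -> triggers nothing under Ticket's printed rules — same verdict
  added field height to record Ticket: required float32, tag 25, default 1.5 (in v2 it sits immediately before status) -> triggers nothing under Ticket's printed rules — same verdict

forward: COMPATIBLE []; decoded: {"kind": null, "locale": "omega", "duration": 0, "id": 100, "signature": 0x00, "payload": 0xC0DE}


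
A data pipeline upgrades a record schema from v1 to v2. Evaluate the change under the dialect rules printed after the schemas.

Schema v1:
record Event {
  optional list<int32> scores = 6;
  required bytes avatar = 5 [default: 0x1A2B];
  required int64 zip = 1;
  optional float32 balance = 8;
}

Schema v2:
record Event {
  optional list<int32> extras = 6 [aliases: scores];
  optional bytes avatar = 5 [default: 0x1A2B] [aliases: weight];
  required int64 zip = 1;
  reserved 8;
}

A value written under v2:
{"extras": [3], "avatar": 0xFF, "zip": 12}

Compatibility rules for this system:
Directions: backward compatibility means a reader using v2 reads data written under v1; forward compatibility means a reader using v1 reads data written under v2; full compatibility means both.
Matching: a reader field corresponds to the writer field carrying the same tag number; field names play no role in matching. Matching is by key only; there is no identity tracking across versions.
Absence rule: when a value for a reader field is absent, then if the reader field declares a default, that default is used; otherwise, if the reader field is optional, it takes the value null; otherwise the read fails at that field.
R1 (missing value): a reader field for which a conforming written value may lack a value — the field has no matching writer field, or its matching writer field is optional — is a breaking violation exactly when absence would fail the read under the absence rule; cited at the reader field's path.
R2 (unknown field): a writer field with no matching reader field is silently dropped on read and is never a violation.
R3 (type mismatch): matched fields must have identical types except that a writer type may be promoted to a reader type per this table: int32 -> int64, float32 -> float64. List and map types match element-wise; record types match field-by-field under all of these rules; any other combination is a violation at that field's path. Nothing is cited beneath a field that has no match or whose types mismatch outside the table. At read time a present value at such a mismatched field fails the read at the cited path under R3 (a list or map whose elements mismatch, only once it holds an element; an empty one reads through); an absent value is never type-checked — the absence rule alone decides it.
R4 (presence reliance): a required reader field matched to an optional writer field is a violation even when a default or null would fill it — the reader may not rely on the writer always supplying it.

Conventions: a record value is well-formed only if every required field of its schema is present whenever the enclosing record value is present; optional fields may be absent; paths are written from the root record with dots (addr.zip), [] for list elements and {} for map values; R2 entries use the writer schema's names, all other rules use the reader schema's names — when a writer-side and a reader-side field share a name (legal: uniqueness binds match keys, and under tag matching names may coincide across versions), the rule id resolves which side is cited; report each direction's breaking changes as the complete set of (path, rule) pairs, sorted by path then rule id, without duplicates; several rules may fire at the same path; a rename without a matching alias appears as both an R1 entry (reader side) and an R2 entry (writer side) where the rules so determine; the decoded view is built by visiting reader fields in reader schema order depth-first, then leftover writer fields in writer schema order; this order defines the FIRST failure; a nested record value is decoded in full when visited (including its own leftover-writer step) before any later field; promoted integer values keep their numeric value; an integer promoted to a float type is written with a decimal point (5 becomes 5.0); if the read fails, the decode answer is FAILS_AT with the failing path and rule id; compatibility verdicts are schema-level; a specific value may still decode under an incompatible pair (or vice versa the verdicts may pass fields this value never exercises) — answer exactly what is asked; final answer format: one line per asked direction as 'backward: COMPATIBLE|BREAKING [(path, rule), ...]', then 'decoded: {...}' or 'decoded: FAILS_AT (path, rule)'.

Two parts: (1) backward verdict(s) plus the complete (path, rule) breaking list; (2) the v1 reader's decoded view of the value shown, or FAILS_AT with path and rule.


backward: COMPATIBLE []; decoded: {"scores": [3], "avatar": 0xFF, "zip": 12, "balance": null}

in Event below, arrows point writer -> reader
checking backward for Event: reader v2 against writer v1:
  extras <- scores (list<int32> -> list<int32>, writer optional)
  avatar <- avatar (bytes -> bytes, writer required)
  zip <- zip (int64 -> int64, writer required)
  writer balance: unknown to reader
  => backward: COMPATIBLE
decode walk for Event under reader schema v1:
  scores := [3] (from writer extras)
  avatar := 0xFF
  zip := 12
  balance := null (absent, optional -> null)
  => decoded: {"scores": [3], "avatar": 0xFF, "zip": 12, "balance": null}
checking off the Event differences that do not matter here:
  renamed field scores to extras in record Event (alias scores declared on the renamed field) -> triggers nothing under Event's printed rules — same verdict
  removed field balance from record Event (its key 8 joins the reserved list) -> triggers nothing under Event's printed rules — same verdict
  field avatar in record Event: required changed to optional -> affects forward compatibility only, which is not asked


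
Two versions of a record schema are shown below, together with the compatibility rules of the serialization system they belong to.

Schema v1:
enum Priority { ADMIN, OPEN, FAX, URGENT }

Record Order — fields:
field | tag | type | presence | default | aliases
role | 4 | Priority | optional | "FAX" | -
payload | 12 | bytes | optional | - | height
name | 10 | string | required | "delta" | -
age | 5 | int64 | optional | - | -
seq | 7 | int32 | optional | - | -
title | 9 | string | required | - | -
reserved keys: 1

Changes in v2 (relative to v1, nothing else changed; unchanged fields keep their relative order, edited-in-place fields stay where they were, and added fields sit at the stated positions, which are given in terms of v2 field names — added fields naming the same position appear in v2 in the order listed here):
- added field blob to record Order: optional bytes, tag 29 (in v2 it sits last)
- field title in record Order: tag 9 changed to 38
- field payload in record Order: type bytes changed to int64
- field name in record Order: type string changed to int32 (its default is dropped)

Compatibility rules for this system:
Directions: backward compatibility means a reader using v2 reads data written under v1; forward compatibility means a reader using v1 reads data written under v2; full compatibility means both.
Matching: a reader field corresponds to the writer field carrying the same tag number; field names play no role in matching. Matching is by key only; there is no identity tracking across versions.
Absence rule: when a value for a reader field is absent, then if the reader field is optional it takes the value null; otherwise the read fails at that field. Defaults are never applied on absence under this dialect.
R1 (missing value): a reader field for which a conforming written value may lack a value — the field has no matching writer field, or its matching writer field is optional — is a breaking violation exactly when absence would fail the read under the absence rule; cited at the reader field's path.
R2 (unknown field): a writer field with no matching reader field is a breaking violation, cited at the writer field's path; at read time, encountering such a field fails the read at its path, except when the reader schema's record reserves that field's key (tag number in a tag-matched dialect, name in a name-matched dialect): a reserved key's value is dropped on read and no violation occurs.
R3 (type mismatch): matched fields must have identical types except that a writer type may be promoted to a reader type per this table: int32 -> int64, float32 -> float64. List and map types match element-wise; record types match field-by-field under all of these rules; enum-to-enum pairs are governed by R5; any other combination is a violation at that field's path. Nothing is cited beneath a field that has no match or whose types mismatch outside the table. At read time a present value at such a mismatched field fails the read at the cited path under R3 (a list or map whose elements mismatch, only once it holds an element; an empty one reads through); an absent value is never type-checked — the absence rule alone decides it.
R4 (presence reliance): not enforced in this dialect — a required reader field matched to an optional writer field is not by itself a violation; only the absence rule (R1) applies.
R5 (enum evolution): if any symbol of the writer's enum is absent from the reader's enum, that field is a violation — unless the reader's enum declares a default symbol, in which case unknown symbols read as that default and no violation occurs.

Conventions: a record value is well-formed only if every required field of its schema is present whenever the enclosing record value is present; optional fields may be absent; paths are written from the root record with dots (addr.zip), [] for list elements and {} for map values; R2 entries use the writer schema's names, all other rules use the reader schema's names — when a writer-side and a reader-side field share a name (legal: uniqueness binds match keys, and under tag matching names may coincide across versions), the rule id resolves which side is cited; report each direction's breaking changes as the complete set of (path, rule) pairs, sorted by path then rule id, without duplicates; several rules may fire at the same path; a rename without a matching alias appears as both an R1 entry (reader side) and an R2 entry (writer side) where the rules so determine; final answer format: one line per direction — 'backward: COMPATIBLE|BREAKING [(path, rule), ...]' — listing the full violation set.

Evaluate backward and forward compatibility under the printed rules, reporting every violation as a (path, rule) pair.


backward: BREAKING [(name, R3), (payload, R3), (title, R1), (title, R2)]; forward: BREAKING [(blob, R2), (name, R3), (payload, R3), (title, R1), (title, R2)]

in Order below, arrows point writer -> reader
backward for Order (reader v2, writer v1):
  Priority -> Priority, writer optional: role aligns to role
  bytes -> int64, writer optional: payload aligns to payload
  string -> int32, writer required: name aligns to name
  int64 -> int64, writer optional: age aligns to age
  int32 -> int32, writer optional: seq aligns to seq
  no writer field matches reader title
  no writer field matches reader blob
  writer field title has no reader counterpart
  breaking: (name, R3)
  breaking: (payload, R3)
  breaking: (title, R1)
  breaking: (title, R2)
  => backward verdict for Order: BREAKING, 4 violation(s)
forward for Order (reader v1, writer v2):
  Priority -> Priority, writer optional: role aligns to role
  int64 -> bytes, writer optional: payload aligns to payload
  int32 -> string, writer required: name aligns to name
  int64 -> int64, writer optional: age aligns to age
  int32 -> int32, writer optional: seq aligns to seq
  no writer field matches reader title
  writer field title has no reader counterpart
  writer field blob has no reader counterpart
  breaking: (blob, R2)
  breaking: (name, R3)
  breaking: (payload, R3)
  breaking: (title, R1)
  breaking: (title, R2)
  => forward verdict for Order: BREAKING, 5 violation(s)


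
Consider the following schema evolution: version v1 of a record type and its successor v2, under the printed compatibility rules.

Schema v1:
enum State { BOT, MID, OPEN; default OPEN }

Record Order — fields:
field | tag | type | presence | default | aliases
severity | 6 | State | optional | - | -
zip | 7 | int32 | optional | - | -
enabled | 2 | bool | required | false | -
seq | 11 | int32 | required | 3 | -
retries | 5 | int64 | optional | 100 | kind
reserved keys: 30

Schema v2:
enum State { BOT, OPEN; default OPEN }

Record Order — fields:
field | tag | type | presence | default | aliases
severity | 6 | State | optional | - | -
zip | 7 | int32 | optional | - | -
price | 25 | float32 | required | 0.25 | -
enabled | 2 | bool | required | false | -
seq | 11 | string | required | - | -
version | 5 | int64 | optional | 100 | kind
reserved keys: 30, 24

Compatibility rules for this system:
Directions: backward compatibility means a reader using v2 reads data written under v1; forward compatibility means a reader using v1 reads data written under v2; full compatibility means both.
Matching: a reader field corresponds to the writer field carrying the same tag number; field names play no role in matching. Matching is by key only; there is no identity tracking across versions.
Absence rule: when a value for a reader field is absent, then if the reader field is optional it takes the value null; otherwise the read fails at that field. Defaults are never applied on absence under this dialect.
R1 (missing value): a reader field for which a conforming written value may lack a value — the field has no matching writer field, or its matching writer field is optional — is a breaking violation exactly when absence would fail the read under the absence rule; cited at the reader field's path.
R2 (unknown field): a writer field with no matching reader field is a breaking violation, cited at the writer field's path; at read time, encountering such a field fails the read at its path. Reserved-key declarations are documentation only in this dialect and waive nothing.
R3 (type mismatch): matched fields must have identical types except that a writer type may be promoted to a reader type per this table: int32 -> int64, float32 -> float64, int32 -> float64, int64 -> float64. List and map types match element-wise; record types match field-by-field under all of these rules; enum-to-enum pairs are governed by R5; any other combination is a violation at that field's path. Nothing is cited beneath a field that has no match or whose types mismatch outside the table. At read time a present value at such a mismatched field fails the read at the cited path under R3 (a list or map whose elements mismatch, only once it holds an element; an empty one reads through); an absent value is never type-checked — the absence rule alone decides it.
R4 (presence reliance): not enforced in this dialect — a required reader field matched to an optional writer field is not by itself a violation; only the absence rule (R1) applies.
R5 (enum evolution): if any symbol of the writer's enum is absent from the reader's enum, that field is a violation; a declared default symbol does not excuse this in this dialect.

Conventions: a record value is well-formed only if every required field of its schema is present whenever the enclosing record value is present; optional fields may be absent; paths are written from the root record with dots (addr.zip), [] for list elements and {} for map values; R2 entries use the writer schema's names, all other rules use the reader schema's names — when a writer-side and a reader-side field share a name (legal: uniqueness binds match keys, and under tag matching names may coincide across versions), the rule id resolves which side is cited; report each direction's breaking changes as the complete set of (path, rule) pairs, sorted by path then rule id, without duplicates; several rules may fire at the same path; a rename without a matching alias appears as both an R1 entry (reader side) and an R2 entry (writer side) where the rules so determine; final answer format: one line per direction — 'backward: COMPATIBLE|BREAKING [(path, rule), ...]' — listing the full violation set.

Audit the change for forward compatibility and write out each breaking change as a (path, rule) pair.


the writer's type comes first in each Order pair
forward analysis of Order with v1 as reader and v2 as writer:
  writer optional, State -> State: reader severity maps from writer severity
  writer optional, int32 -> int32: reader zip maps from writer zip
  writer required, bool -> bool: reader enabled maps from writer enabled
  writer required, string -> int32: reader seq maps from writer seq
  writer optional, int64 -> int64: reader retries maps from writer version
  writer field price has no reader counterpart
  violation R2 at price
  violation R3 at seq
  forward on Order therefore BREAKING (2)
the rest of the Order diff is inert for this question:
  enum State (field severity in record Order): symbol MID removed -> matters only for Order's backward compatibility — outside the asked direction
  renamed field retries to version in record Order -> fires no rule on Order, leaving the asked answer as it is

forward: BREAKING [(price, R2), (seq, R3)]


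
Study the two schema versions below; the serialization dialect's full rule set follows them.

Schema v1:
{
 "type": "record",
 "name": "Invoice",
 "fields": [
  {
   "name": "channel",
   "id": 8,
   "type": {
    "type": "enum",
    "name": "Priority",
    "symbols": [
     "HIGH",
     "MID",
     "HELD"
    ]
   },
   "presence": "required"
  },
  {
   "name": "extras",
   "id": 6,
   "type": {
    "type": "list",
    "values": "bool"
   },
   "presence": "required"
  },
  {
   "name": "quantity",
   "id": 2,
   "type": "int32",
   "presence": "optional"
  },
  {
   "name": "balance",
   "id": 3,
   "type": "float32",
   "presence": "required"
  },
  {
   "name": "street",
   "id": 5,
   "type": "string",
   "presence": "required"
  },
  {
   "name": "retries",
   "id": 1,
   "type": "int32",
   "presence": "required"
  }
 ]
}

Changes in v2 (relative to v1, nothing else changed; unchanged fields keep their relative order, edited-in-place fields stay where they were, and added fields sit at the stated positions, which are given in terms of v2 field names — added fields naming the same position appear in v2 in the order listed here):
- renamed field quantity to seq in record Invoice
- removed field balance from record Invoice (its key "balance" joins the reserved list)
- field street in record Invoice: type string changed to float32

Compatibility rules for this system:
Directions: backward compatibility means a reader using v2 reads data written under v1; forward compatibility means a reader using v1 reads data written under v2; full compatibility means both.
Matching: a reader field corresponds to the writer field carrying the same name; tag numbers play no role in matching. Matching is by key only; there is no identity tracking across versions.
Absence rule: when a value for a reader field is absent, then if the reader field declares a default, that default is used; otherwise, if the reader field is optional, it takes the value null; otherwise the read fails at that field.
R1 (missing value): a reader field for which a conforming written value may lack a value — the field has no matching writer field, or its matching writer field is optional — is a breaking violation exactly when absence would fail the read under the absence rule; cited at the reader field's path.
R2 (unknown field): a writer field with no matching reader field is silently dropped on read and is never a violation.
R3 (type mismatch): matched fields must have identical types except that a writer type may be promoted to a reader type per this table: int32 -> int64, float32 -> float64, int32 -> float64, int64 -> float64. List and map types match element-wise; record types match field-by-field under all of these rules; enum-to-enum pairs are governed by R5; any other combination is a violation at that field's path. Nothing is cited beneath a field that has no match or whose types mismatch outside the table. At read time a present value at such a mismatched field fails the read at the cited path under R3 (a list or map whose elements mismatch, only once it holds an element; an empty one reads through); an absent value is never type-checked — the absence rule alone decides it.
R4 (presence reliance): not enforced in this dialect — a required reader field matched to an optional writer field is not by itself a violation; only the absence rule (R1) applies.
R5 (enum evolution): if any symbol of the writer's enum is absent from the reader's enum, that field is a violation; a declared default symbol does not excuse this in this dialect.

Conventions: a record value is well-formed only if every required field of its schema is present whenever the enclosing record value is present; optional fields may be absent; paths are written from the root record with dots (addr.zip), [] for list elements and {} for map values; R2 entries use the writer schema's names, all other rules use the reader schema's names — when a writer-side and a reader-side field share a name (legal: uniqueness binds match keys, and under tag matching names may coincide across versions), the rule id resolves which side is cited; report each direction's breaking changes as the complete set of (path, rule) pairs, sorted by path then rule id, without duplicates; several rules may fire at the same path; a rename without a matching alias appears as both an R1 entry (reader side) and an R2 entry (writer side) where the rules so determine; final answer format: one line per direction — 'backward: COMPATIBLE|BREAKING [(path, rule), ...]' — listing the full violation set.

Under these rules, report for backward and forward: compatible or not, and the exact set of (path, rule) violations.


arrows below run writer -> reader for Invoice
checking backward for Invoice: reader v2 against writer v1:
  channel: Priority -> Priority, writer required; from channel
  extras: list<bool> -> list<bool>, writer required; from extras
  no writer field matches reader seq
  street: string -> float32, writer required; from street
  retries: int32 -> int32, writer required; from retries
  quantity (writer side), unknown to reader
  balance (writer side), unknown to reader
  rule R3 violated at street
  => backward verdict for Invoice: BREAKING, 1 violation(s)
checking forward for Invoice: reader v1 against writer v2:
  channel: Priority -> Priority, writer required; from channel
  extras: list<bool> -> list<bool>, writer required; from extras
  no writer field matches reader quantity
  no writer field matches reader balance
  street: float32 -> string, writer required; from street
  retries: int32 -> int32, writer required; from retries
  seq (writer side), unknown to reader
  rule R1 violated at balance
  rule R3 violated at street
  => forward verdict for Invoice: BREAKING, 2 violation(s)

backward: BREAKING [(street, R3)]; forward: BREAKING [(balance, R1), (street, R3)]


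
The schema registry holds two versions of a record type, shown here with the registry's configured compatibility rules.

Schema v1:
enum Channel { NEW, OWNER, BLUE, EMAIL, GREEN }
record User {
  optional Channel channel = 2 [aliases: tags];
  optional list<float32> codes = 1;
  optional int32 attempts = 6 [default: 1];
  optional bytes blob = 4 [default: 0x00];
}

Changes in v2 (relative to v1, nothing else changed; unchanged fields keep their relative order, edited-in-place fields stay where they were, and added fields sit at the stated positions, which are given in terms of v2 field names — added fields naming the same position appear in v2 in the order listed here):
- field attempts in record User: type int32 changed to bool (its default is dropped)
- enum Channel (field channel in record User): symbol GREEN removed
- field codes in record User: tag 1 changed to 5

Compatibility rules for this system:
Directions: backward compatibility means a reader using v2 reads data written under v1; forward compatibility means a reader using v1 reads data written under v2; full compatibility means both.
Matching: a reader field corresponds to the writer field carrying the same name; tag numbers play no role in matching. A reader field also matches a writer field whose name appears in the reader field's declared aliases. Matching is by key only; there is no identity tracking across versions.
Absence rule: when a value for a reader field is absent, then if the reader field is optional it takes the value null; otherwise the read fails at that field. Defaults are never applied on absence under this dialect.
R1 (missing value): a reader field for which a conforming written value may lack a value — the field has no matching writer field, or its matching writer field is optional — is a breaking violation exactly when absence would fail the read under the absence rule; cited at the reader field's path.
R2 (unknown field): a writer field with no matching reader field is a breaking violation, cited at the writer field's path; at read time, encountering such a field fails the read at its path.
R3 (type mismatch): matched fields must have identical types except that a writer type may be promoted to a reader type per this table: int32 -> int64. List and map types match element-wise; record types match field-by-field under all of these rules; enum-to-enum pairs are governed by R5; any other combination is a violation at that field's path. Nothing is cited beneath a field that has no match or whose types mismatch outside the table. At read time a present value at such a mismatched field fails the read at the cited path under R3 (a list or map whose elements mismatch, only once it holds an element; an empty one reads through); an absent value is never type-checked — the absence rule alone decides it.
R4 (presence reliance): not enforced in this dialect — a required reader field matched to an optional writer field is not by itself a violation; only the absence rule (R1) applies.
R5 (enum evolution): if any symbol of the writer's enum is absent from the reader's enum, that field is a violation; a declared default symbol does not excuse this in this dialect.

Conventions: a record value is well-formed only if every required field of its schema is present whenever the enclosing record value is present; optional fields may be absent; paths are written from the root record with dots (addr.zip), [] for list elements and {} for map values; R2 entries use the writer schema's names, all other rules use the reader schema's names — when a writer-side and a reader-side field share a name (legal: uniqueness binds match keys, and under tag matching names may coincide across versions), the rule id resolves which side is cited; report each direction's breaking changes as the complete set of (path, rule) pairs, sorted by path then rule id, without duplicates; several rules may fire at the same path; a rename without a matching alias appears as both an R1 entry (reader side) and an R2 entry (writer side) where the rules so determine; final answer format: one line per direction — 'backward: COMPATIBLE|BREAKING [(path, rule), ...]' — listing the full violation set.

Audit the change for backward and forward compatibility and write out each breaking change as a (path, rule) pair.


the writer's type comes first in each User pair
backward for User (reader v2, writer v1):
  channel: Channel -> Channel, writer optional; from channel
  codes: list<float32> -> list<float32>, writer optional; from codes
  attempts: int32 -> bool, writer optional; from attempts
  blob: bytes -> bytes, writer optional; from blob
  R3 fires at attempts
  R5 fires at channel
  => backward: BREAKING (2)
forward for User (reader v1, writer v2):
  channel: Channel -> Channel, writer optional; from channel
  codes: list<float32> -> list<float32>, writer optional; from codes
  attempts: bool -> int32, writer optional; from attempts
  blob: bytes -> bytes, writer optional; from blob
  R3 fires at attempts
  => forward: BREAKING (1)

backward: BREAKING [(attempts, R3), (channel, R5)]; forward: BREAKING [(attempts, R3)]


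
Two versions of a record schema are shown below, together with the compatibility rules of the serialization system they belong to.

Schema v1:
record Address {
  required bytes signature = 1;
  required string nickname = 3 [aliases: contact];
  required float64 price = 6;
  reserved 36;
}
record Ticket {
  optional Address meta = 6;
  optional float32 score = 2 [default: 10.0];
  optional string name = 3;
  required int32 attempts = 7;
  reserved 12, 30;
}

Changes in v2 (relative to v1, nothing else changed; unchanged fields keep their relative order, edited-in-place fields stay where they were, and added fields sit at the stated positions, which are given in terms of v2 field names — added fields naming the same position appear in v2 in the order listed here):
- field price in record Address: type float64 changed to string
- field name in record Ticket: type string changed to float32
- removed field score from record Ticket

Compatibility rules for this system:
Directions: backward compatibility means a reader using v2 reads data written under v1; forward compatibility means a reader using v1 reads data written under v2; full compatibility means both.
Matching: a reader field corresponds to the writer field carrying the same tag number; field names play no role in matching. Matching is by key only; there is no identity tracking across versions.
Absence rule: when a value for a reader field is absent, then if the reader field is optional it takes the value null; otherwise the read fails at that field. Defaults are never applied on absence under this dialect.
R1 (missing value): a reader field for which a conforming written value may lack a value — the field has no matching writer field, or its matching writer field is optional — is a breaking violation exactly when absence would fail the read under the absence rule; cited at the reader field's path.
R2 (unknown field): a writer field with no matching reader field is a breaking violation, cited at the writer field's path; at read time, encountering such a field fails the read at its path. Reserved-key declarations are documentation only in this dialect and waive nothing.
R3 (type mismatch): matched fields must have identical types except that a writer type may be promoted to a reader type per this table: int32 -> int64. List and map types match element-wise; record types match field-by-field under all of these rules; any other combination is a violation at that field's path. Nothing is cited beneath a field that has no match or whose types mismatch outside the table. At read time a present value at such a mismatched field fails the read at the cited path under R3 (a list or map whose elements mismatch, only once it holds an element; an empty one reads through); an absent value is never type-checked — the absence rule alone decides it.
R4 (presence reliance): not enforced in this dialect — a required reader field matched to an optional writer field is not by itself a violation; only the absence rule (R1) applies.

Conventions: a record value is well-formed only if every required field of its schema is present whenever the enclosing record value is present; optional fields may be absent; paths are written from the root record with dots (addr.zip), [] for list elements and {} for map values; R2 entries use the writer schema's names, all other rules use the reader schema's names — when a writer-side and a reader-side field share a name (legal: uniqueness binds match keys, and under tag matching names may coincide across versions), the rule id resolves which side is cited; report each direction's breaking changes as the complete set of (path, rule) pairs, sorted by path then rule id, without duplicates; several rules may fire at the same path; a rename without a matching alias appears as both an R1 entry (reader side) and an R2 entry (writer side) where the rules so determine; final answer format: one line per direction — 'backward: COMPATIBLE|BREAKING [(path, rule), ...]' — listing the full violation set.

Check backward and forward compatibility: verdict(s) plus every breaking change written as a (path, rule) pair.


arrows below run writer -> reader for Ticket
checking backward for Ticket: reader v2 against writer v1:
  meta: paired with writer meta (Address -> Address; writer optional)
  name: paired with writer name (string -> float32; writer optional)
  attempts: paired with writer attempts (int32 -> int32; writer required)
  leftover writer field: score
  meta.signature: paired with writer meta.signature (bytes -> bytes; writer required)
  meta.nickname: paired with writer meta.nickname (string -> string; writer required)
  meta.price: paired with writer meta.price (float64 -> string; writer required)
  breaking: (meta.price, R3)
  breaking: (name, R3)
  breaking: (score, R2)
  => 3 violation(s): backward is BREAKING for Ticket
checking forward for Ticket: reader v1 against writer v2:
  meta: paired with writer meta (Address -> Address; writer optional)
  no writer field matches reader score
  name: paired with writer name (float32 -> string; writer optional)
  attempts: paired with writer attempts (int32 -> int32; writer required)
  meta.signature: paired with writer meta.signature (bytes -> bytes; writer required)
  meta.nickname: paired with writer meta.nickname (string -> string; writer required)
  meta.price: paired with writer meta.price (string -> float64; writer required)
  breaking: (meta.price, R3)
  breaking: (name, R3)
  => 2 violation(s): forward is BREAKING for Ticket

backward: BREAKING [(meta.price, R3), (name, R3), (score, R2)]; forward: BREAKING [(meta.price, R3), (name, R3)]
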